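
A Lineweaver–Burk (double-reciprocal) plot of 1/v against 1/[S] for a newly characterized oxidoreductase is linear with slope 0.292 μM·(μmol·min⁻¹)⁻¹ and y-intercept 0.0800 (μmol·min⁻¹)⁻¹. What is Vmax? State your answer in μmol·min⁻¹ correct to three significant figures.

The y-intercept of a Lineweaver–Burk plot equals 1/Vmax, so Vmax = 1/0.0800 = 12.5 μmol·min⁻¹.

12.5 μmol·min⁻¹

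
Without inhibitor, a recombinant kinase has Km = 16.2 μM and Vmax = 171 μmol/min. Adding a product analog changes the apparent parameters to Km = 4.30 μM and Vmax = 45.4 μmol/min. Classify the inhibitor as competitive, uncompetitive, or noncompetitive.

Both Km and Vmax decrease by the same factor (~3.77-fold) — characteristic of uncompetitive inhibition.

uncompetitive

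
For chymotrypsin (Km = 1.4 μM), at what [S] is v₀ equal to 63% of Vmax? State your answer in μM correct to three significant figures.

2.38 μM

v/Vmax = [S]/(Km+[S]) = 0.63, so [S] = Km·0.63/(1 − 0.63) = 1.4 × 1.703.
[S] = 2.38 μM.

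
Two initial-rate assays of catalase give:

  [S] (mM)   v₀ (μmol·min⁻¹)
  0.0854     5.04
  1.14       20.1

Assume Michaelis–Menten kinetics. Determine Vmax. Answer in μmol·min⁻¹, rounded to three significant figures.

26.5 μmol·min⁻¹

In reciprocal form, 1/v = (Km/Vmax)·(1/[S]) + 1/Vmax. The two points give (1/[S], 1/v) = (11.71, 0.1984) and (0.8772, 0.04975).
Slope = (0.1984 − 0.04975)/(11.71 − 0.8772) = 0.01372; intercept = 0.1984 − 0.01372×11.71 = 0.03771.
Vmax = 1/intercept = 26.5 μmol·min⁻¹; Km = slope × Vmax = 0.01372 × 26.5 = 0.364 mM.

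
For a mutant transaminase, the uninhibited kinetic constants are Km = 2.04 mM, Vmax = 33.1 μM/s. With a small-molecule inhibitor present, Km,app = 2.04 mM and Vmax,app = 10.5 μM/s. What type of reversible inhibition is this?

noncompetitive

Vmax decreases (33.1 → 10.5 μM/s) while Km is unchanged — pure noncompetitive inhibition.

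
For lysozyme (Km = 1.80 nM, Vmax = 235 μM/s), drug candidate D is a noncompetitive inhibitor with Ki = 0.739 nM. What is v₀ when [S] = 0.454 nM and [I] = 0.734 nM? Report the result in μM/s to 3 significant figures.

With α = 1 + [I]/Ki = 1 + 0.734/0.739 = 1.993, the noncompetitive rate law is v = (Vmax/α)·[S] / (Km + [S]).
v = (235/1.993)×0.454 / (1.80 + 0.454) = 53.53/2.254 = 23.7 μM/s.

23.7 μM/s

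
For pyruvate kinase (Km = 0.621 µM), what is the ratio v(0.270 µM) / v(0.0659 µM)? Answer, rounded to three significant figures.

Since Vmax cancels, v₂/v₁ = [S]₂(Km+[S]₁) / [S]₁(Km+[S]₂).
= 0.270×(0.621+0.0659) / (0.0659×(0.621+0.270)) = 0.1855/0.05872 = 3.16.

3.16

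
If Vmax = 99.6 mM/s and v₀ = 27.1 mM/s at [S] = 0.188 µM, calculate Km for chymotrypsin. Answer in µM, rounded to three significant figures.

From v = Vmax[S]/(Km+[S]), Km = [S](Vmax − v)/v.
Km = 0.188 × (99.6 − 27.1) / 27.1 = 13.63/27.1 = 0.503 µM.

0.503 µM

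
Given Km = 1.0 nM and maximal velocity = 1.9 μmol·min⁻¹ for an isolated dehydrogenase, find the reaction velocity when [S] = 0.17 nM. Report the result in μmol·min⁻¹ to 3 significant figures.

v = Vmax·[S]/(Km + [S]) = 1.9 × 0.17 / (1.0 + 0.17)
  = 0.3230 / 1.170 = 0.276 μmol·min⁻¹.

0.276 μmol·min⁻¹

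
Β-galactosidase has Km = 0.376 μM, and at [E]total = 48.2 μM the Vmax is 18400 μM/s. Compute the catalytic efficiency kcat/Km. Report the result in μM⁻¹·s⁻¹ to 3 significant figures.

1020 μM⁻¹·s⁻¹

kcat = Vmax/[E]total = 18400/48.2 = 382 s⁻¹.
kcat/Km = 382/0.376 = 1020 μM⁻¹·s⁻¹.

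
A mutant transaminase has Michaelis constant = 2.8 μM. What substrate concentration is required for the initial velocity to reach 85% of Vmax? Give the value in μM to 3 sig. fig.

v/Vmax = [S]/(Km+[S]) = 0.85, so [S] = Km·0.85/(1 − 0.85) = 2.8 × 5.667.
[S] = 15.9 μM.

15.9 μM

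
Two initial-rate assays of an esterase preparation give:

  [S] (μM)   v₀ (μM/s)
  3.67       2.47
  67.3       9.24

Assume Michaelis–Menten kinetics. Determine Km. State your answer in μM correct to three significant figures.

12.6 μM

In reciprocal form, 1/v = (Km/Vmax)·(1/[S]) + 1/Vmax. The two points give (1/[S], 1/v) = (0.2725, 0.4049) and (0.01486, 0.1082).
Slope = (0.4049 − 0.1082)/(0.2725 − 0.01486) = 1.151; intercept = 0.4049 − 1.151×0.2725 = 0.09112.
Vmax = 1/intercept = 11.0 μM/s; Km = slope × Vmax = 1.151 × 11.0 = 12.6 μM.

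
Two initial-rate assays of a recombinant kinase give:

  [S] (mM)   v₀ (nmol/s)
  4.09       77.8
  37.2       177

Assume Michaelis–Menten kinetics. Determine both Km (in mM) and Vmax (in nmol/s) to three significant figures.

Km = 6.95 mM; Vmax = 210 nmol/s

From v = Vmax[S]/(Km+[S]), each point gives Vmax = v(Km+[S])/[S].
Equating: 77.8(Km+4.09)/4.09 = 177(Km+37.2)/37.2.
19.02·Km + 77.8 = 4.758·Km + 177, so (19.02 − 4.758)·Km = 177 − 77.8.
Km = 99.20/14.26 = 6.95 mM; then Vmax = 77.8(6.95+4.09)/4.09 = 210 nmol/s.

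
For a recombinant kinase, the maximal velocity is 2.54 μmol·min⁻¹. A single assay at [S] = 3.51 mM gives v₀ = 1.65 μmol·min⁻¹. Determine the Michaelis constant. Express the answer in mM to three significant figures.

v/Vmax = 1.65/2.54 = 0.6496 = [S]/(Km+[S]).
So Km + [S] = [S]/0.6496 = 5.403 mM, giving Km = 5.403 − 3.51 = 1.89 mM.

1.89 mM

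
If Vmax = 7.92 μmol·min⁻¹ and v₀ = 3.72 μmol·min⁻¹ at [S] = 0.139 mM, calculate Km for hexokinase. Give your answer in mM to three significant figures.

0.157 mM

v/Vmax = 3.72/7.92 = 0.4697 = [S]/(Km+[S]).
So Km + [S] = [S]/0.4697 = 0.2959 mM, giving Km = 0.2959 − 0.139 = 0.157 mM.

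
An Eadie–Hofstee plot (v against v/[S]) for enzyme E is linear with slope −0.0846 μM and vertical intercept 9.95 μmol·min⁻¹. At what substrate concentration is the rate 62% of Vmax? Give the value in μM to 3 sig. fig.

The Eadie–Hofstee slope gives Km = 0.0846 μM (slope = −Km).
v/Vmax = [S]/(Km+[S]) = 0.62 ⇒ [S] = Km·0.62/(1−0.62) = 0.0846 × 1.632 = 0.138 μM.

0.138 μM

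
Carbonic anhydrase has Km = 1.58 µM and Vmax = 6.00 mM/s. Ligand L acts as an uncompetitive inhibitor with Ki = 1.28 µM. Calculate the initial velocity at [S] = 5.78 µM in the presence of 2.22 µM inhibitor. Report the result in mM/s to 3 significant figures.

α = 1 + [I]/Ki = 1 + 2.22/1.28 = 2.734.
For an uncompetitive inhibitor, both parameters are divided by α, giving Vmax/α and Km/α: Km,app = 0.578 µM, Vmax,app = 2.19 mM/s.
v = Vmax,app·[S]/(Km,app + [S]) = 2.19 × 5.78/(0.578 + 5.78) = 1.99 mM/s.

1.99 mM/s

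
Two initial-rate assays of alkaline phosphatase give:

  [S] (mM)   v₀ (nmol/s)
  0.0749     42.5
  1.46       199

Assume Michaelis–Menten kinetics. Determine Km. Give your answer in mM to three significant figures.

In reciprocal form, 1/v = (Km/Vmax)·(1/[S]) + 1/Vmax. The two points give (1/[S], 1/v) = (13.35, 0.02353) and (0.6849, 0.005025).
Slope = (0.02353 − 0.005025)/(13.35 − 0.6849) = 0.001461; intercept = 0.02353 − 0.001461×13.35 = 0.004024.
Vmax = 1/intercept = 248 nmol/s; Km = slope × Vmax = 0.001461 × 248 = 0.363 mM.

0.363 mM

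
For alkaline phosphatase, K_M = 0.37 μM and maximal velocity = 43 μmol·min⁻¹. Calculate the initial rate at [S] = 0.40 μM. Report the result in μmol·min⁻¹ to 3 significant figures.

[S]/(Km+[S]) = 0.40/0.7700 = 0.5195, the fractional saturation.
v = 0.5195 × Vmax = 0.5195 × 43 = 22.3 μmol·min⁻¹.

22.3 μmol·min⁻¹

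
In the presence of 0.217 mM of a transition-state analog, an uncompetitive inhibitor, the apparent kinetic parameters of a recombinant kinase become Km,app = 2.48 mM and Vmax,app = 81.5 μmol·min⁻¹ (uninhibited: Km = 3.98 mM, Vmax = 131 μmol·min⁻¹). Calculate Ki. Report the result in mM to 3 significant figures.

0.357 mM

Uncompetitive: Vmax,app = Vmax/α (and Km,app = Km/α) with α = 1 + [I]/Ki.
α = Vmax/Vmax,app = 131/81.5 = 1.607.
Since α = 1 + [I]/Ki, [I]/Ki = 1.607 − 1 = 0.6074 and Ki = 0.217/0.6074 = 0.357 mM.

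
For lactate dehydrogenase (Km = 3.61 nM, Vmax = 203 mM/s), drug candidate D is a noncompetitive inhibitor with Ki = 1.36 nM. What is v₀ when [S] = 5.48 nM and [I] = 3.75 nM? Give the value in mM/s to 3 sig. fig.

With α = 1 + [I]/Ki = 1 + 3.75/1.36 = 3.757, the noncompetitive rate law is v = (Vmax/α)·[S] / (Km + [S]).
v = (203/3.757)×5.48 / (3.61 + 5.48) = 296.1/9.090 = 32.6 mM/s.

32.6 mM/s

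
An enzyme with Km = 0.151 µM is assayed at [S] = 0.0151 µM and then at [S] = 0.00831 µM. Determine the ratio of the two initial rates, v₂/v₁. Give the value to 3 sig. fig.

Since Vmax cancels, v₂/v₁ = [S]₂(Km+[S]₁) / [S]₁(Km+[S]₂).
= 0.00831×(0.151+0.0151) / (0.0151×(0.151+0.00831)) = 0.001380/0.002406 = 0.574.

0.574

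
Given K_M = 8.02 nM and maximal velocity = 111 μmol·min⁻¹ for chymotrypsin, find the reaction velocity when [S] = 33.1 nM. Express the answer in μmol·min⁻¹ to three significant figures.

89.4 μmol·min⁻¹

v = Vmax·[S]/(Km + [S]) = 111 × 33.1 / (8.02 + 33.1)
  = 3674 / 41.12 = 89.4 μmol·min⁻¹.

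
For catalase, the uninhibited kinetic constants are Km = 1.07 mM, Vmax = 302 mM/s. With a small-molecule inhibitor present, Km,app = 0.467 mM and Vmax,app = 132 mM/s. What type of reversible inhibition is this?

uncompetitive

Both Km and Vmax decrease by the same factor (~2.29-fold) — characteristic of uncompetitive inhibition.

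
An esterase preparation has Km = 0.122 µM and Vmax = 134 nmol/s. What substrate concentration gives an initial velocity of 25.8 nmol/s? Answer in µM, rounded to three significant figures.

0.0291 µM

The required fractional saturation is v/Vmax = 25.8/134 = 0.1925.
Then [S]/(Km+[S]) = 0.1925 ⇒ [S] = 0.122 × 0.1925/(1 − 0.1925) = 0.0291 µM.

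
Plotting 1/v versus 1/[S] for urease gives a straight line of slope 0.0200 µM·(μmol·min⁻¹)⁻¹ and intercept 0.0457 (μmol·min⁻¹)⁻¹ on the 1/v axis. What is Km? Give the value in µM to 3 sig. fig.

y-intercept = 1/Vmax ⇒ Vmax = 21.9 μmol·min⁻¹; slope = Km/Vmax ⇒ Km = slope × Vmax.
Km = 0.0200 × 21.9 = 0.438 µM.

0.438 µM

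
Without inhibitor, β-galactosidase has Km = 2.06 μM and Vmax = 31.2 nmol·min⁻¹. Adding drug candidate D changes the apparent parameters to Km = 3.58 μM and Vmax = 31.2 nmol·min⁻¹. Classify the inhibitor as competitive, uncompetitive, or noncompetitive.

competitive

Km increases (2.06 → 3.58 μM) while Vmax is unchanged — the hallmark of competitive inhibition.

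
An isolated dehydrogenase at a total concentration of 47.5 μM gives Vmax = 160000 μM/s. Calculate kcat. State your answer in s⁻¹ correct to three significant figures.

kcat = Vmax/[E]total = 160000 μM/s / 47.5 μM = 3370 s⁻¹.

3370 s⁻¹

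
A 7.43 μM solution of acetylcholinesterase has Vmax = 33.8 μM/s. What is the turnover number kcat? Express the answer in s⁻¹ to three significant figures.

kcat = Vmax/[E]total = 33.8 μM/s / 7.43 μM = 4.55 s⁻¹.

4.55 s⁻¹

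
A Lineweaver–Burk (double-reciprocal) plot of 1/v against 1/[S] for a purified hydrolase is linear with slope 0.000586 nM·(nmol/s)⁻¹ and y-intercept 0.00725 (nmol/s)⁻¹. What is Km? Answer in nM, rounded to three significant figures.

y-intercept = 1/Vmax ⇒ Vmax = 138 nmol/s; slope = Km/Vmax ⇒ Km = slope × Vmax.
Km = 0.000586 × 138 = 0.0808 nM.

0.0808 nM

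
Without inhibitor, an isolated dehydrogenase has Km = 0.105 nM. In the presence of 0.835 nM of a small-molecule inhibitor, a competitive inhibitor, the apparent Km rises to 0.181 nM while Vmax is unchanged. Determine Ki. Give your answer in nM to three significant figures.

1.15 nM

Competitive: Km,app = α·Km with α = 1 + [I]/Ki.
α = Km,app/Km = 0.181/0.105 = 1.724.
Ki = [I]/(α − 1) = 0.835/0.7238 = 1.15 nM.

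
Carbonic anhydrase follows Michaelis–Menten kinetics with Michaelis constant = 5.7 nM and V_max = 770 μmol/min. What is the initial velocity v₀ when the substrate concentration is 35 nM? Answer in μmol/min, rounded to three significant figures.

662 μmol/min

v = Vmax·[S]/(Km + [S]) = 770 × 35 / (5.7 + 35)
  = 26950 / 40.70 = 662 μmol/min.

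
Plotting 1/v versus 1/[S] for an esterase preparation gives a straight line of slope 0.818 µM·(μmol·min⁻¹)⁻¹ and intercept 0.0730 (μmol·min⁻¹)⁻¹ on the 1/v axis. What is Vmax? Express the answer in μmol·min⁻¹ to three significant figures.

The y-intercept of a Lineweaver–Burk plot equals 1/Vmax, so Vmax = 1/0.0730 = 13.7 μmol·min⁻¹.

13.7 μmol·min⁻¹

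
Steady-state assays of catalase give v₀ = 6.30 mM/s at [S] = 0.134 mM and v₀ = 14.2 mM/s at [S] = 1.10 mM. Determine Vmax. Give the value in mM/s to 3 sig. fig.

From v = Vmax[S]/(Km+[S]), each point gives Vmax = v(Km+[S])/[S].
Equating: 6.30(Km+0.134)/0.134 = 14.2(Km+1.10)/1.10.
47.01·Km + 6.30 = 12.91·Km + 14.2, so (47.01 − 12.91)·Km = 14.2 − 6.30.
Km = 7.900/34.11 = 0.232 mM; then Vmax = 6.30(0.232+0.134)/0.134 = 17.2 mM/s.

17.2 mM/s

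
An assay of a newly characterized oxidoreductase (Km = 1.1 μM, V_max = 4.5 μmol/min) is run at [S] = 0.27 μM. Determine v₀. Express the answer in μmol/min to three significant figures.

0.887 μmol/min

v = Vmax·[S]/(Km + [S]) = 4.5 × 0.27 / (1.1 + 0.27)
  = 1.215 / 1.370 = 0.887 μmol/min.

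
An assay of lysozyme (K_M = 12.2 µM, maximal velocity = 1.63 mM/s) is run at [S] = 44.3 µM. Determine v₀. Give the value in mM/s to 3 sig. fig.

v = Vmax·[S]/(Km + [S]) = 1.63 × 44.3 / (12.2 + 44.3)
  = 72.21 / 56.50 = 1.28 mM/s.

1.28 mM/s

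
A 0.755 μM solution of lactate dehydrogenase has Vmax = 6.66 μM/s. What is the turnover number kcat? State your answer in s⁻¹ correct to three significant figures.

8.82 s⁻¹

kcat = Vmax/[E]total = 6.66 μM/s / 0.755 μM = 8.82 s⁻¹.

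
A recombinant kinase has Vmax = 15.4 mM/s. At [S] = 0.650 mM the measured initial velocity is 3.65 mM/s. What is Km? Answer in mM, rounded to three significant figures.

From v = Vmax[S]/(Km+[S]), Km = [S](Vmax − v)/v.
Km = 0.650 × (15.4 − 3.65) / 3.65 = 7.638/3.65 = 2.09 mM.

2.09 mM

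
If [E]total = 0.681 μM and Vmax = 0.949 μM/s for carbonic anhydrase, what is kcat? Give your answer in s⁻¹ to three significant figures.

kcat = Vmax/[E]total = 0.949 μM/s / 0.681 μM = 1.39 s⁻¹.

1.39 s⁻¹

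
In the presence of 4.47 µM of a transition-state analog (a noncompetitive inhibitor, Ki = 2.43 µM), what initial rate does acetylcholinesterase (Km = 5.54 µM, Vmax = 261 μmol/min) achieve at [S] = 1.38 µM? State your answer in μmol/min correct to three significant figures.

18.3 μmol/min

With α = 1 + [I]/Ki = 1 + 4.47/2.43 = 2.840, the noncompetitive rate law is v = (Vmax/α)·[S] / (Km + [S]).
v = (261/2.840)×1.38 / (5.54 + 1.38) = 126.8/6.920 = 18.3 μmol/min.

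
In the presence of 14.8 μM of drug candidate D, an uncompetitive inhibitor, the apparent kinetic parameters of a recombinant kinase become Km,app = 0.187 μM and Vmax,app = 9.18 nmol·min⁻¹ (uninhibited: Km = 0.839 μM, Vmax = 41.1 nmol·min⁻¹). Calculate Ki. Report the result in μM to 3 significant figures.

4.26 μM

Uncompetitive: Vmax,app = Vmax/α (and Km,app = Km/α) with α = 1 + [I]/Ki.
α = Vmax/Vmax,app = 41.1/9.18 = 4.477.
Ki = [I]/(α − 1) = 14.8/3.477 = 4.26 μM.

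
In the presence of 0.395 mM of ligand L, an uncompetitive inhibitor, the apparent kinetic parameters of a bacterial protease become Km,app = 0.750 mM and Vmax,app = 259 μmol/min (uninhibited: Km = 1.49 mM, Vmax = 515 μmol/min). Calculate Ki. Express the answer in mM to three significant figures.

0.400 mM

Uncompetitive: Vmax,app = Vmax/α (and Km,app = Km/α) with α = 1 + [I]/Ki.
α = Vmax/Vmax,app = 515/259 = 1.988.
Ki = [I]/(α − 1) = 0.395/0.9884 = 0.400 mM.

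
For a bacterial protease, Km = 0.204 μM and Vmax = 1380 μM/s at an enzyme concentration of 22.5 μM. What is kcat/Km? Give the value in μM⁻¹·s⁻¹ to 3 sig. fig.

kcat = Vmax/[E]total = 1380/22.5 = 61.3 s⁻¹.
kcat/Km = 61.3/0.204 = 301 μM⁻¹·s⁻¹.

301 μM⁻¹·s⁻¹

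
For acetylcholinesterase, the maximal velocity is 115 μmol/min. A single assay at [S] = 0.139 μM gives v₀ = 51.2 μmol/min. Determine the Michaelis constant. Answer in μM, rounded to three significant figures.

v/Vmax = 51.2/115 = 0.4452 = [S]/(Km+[S]).
So Km + [S] = [S]/0.4452 = 0.3122 μM, giving Km = 0.3122 − 0.139 = 0.173 μM.

0.173 μM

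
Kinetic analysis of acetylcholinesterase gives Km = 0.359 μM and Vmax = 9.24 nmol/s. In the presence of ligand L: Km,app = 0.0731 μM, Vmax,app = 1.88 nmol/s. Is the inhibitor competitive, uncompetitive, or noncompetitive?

uncompetitive

Both Km and Vmax decrease by the same factor (~4.91-fold) — characteristic of uncompetitive inhibition.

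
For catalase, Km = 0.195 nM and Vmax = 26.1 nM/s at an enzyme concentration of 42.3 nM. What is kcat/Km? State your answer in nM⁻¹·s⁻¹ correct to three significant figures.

3.16 nM⁻¹·s⁻¹

kcat = Vmax/[E]total = 26.1/42.3 = 0.617 s⁻¹.
kcat/Km = 0.617/0.195 = 3.16 nM⁻¹·s⁻¹.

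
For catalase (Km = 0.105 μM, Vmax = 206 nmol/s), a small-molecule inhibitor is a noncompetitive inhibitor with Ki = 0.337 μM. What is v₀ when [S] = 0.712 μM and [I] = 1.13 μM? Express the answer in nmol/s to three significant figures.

α = 1 + [I]/Ki = 1 + 1.13/0.337 = 4.353.
For a noncompetitive inhibitor, Vmax is reduced to Vmax/α while Km is unchanged: Km,app = 0.105 μM, Vmax,app = 47.3 nmol/s.
v = Vmax,app·[S]/(Km,app + [S]) = 47.3 × 0.712/(0.105 + 0.712) = 41.2 nmol/s.

41.2 nmol/s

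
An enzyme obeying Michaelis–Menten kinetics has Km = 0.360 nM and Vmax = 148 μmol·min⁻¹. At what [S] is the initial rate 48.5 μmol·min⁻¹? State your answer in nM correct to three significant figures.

The required fractional saturation is v/Vmax = 48.5/148 = 0.3277.
Then [S]/(Km+[S]) = 0.3277 ⇒ [S] = 0.360 × 0.3277/(1 − 0.3277) = 0.175 nM.

0.175 nM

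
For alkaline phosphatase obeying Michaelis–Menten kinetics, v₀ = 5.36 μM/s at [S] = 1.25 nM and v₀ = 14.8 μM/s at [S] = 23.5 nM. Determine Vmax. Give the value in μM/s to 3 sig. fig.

16.4 μM/s

In reciprocal form, 1/v = (Km/Vmax)·(1/[S]) + 1/Vmax. The two points give (1/[S], 1/v) = (0.8000, 0.1866) and (0.04255, 0.06757).
Slope = (0.1866 − 0.06757)/(0.8000 − 0.04255) = 0.1571; intercept = 0.1866 − 0.1571×0.8000 = 0.06088.
Vmax = 1/intercept = 16.4 μM/s; Km = slope × Vmax = 0.1571 × 16.4 = 2.58 nM.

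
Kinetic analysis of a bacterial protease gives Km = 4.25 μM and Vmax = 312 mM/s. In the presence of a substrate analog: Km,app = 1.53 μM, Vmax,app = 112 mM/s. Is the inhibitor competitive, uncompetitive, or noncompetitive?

Both Km and Vmax decrease by the same factor (~2.78-fold) — characteristic of uncompetitive inhibition.

uncompetitive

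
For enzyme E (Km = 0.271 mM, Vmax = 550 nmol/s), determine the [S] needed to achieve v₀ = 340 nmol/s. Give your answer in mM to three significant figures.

0.439 mM

Rearranging v = Vmax[S]/(Km+[S]) gives [S] = Km·v/(Vmax − v).
[S] = 0.271 × 340 / (550 − 340) = 92.14/210.0 = 0.439 mM.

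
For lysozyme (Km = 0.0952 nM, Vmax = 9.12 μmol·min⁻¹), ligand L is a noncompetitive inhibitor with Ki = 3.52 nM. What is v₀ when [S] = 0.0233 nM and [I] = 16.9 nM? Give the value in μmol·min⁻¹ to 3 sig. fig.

α = 1 + [I]/Ki = 1 + 16.9/3.52 = 5.801.
For a noncompetitive inhibitor, Vmax is reduced to Vmax/α while Km is unchanged: Km,app = 0.0952 nM, Vmax,app = 1.57 μmol·min⁻¹.
v = Vmax,app·[S]/(Km,app + [S]) = 1.57 × 0.0233/(0.0952 + 0.0233) = 0.309 μmol·min⁻¹.

0.309 μmol·min⁻¹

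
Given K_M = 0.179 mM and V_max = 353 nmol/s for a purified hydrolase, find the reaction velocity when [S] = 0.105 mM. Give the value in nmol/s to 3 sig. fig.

[S]/(Km+[S]) = 0.105/0.2840 = 0.3697, the fractional saturation.
v = 0.3697 × Vmax = 0.3697 × 353 = 131 nmol/s.

131 nmol/s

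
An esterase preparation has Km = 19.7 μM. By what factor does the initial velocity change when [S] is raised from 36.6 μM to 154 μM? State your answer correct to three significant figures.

1.36

The fractional saturations are [S]/(Km+[S]) = 36.6/56.30 = 0.6501 and 154/173.7 = 0.8866.
v₂/v₁ is just their ratio: 0.8866/0.6501 = 1.36.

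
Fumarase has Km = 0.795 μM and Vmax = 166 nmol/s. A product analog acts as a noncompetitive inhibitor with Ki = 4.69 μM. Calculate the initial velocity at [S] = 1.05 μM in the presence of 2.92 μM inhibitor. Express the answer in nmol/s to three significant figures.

With α = 1 + [I]/Ki = 1 + 2.92/4.69 = 1.623, the noncompetitive rate law is v = (Vmax/α)·[S] / (Km + [S]).
v = (166/1.623)×1.05 / (0.795 + 1.05) = 107.4/1.845 = 58.2 nmol/s.

58.2 nmol/s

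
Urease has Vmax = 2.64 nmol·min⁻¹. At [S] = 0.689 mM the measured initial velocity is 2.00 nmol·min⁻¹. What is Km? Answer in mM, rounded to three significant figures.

v/Vmax = 2.00/2.64 = 0.7576 = [S]/(Km+[S]).
So Km + [S] = [S]/0.7576 = 0.9095 mM, giving Km = 0.9095 − 0.689 = 0.220 mM.

0.220 mM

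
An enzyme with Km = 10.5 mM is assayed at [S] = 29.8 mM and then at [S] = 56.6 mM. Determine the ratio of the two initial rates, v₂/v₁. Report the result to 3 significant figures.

Since Vmax cancels, v₂/v₁ = [S]₂(Km+[S]₁) / [S]₁(Km+[S]₂).
= 56.6×(10.5+29.8) / (29.8×(10.5+56.6)) = 2281/2000 = 1.14.

1.14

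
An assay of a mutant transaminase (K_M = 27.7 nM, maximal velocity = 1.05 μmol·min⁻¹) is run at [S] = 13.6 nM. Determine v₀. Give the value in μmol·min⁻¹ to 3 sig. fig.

v = Vmax·[S]/(Km + [S]) = 1.05 × 13.6 / (27.7 + 13.6)
  = 14.28 / 41.30 = 0.346 μmol·min⁻¹.

0.346 μmol·min⁻¹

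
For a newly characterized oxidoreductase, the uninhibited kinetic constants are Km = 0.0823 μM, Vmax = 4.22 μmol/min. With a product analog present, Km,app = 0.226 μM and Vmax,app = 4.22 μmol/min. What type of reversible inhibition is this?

Km increases (0.0823 → 0.226 μM) while Vmax is unchanged — the hallmark of competitive inhibition.

competitive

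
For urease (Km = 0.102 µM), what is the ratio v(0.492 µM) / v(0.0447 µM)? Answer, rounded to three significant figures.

The fractional saturations are [S]/(Km+[S]) = 0.0447/0.1467 = 0.3047 and 0.492/0.5940 = 0.8283.
v₂/v₁ is just their ratio: 0.8283/0.3047 = 2.72.

2.72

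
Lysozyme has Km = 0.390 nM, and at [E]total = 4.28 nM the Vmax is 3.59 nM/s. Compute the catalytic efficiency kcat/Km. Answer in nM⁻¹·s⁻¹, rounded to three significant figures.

2.15 nM⁻¹·s⁻¹

kcat = Vmax/[E]total = 3.59/4.28 = 0.839 s⁻¹.
kcat/Km = 0.839/0.390 = 2.15 nM⁻¹·s⁻¹.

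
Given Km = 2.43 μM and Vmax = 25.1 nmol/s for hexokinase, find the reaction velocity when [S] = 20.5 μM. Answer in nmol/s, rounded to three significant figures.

22.4 nmol/s

[S]/(Km+[S]) = 20.5/22.93 = 0.8940, the fractional saturation.
v = 0.8940 × Vmax = 0.8940 × 25.1 = 22.4 nmol/s.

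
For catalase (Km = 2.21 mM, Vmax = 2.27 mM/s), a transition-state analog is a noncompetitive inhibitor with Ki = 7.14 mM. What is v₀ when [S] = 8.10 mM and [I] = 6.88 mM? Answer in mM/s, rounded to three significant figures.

0.908 mM/s

With α = 1 + [I]/Ki = 1 + 6.88/7.14 = 1.964, the noncompetitive rate law is v = (Vmax/α)·[S] / (Km + [S]).
v = (2.27/1.964)×8.10 / (2.21 + 8.10) = 9.364/10.31 = 0.908 mM/s.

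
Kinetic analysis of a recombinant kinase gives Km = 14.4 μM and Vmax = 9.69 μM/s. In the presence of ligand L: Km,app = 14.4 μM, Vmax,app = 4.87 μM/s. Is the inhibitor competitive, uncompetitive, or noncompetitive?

noncompetitive

Vmax decreases (9.69 → 4.87 μM/s) while Km is unchanged — pure noncompetitive inhibition.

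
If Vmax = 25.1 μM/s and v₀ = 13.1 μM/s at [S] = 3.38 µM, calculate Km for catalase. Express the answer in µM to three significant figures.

v/Vmax = 13.1/25.1 = 0.5219 = [S]/(Km+[S]).
So Km + [S] = [S]/0.5219 = 6.476 µM, giving Km = 6.476 − 3.38 = 3.10 µM.

3.10 µM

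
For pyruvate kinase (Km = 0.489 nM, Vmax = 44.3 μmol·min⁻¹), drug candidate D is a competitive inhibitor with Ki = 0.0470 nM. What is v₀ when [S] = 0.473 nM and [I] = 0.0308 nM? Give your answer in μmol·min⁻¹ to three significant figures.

With α = 1 + [I]/Ki = 1 + 0.0308/0.0470 = 1.655, the competitive rate law is v = Vmax[S] / (αKm + [S]).
v = 44.3×0.473 / (1.655×0.489 + 0.473) = 20.95/1.282 = 16.3 μmol·min⁻¹.

16.3 μmol·min⁻¹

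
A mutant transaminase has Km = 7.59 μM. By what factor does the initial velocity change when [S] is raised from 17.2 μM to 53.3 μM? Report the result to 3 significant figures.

1.26

Since Vmax cancels, v₂/v₁ = [S]₂(Km+[S]₁) / [S]₁(Km+[S]₂).
= 53.3×(7.59+17.2) / (17.2×(7.59+53.3)) = 1321/1047 = 1.26.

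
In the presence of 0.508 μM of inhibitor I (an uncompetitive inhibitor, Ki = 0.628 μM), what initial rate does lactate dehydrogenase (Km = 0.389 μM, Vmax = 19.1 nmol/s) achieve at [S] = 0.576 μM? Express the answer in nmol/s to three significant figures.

With α = 1 + [I]/Ki = 1 + 0.508/0.628 = 1.809, the uncompetitive rate law is v = (Vmax/α)·[S] / (Km/α + [S]).
v = (19.1/1.809)×0.576 / (0.389/1.809 + 0.576) = 6.082/0.7910 = 7.69 nmol/s.

7.69 nmol/s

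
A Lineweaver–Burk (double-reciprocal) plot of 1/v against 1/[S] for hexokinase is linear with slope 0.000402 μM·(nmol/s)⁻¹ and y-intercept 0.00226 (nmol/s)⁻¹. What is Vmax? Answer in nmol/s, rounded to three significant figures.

The y-intercept of a Lineweaver–Burk plot equals 1/Vmax, so Vmax = 1/0.00226 = 442 nmol/s.

442 nmol/s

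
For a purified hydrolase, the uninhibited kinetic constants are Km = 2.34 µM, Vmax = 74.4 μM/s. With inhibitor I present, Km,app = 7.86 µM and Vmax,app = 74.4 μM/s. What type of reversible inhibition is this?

Km increases (2.34 → 7.86 µM) while Vmax is unchanged — the hallmark of competitive inhibition.

competitive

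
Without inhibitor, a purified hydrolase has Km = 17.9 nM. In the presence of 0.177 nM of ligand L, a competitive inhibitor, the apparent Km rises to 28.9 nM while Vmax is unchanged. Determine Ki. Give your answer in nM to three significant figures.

0.288 nM

Competitive: Km,app = α·Km with α = 1 + [I]/Ki.
α = Km,app/Km = 28.9/17.9 = 1.615.
Ki = [I]/(α − 1) = 0.177/0.6145 = 0.288 nM.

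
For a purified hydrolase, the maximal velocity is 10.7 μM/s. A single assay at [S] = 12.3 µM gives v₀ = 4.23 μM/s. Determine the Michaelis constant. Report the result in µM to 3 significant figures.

From v = Vmax[S]/(Km+[S]), Km = [S](Vmax − v)/v.
Km = 12.3 × (10.7 − 4.23) / 4.23 = 79.58/4.23 = 18.8 µM.

18.8 µM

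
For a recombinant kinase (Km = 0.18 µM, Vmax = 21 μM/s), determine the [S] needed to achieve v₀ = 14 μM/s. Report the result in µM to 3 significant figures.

The required fractional saturation is v/Vmax = 14/21 = 0.6667.
Then [S]/(Km+[S]) = 0.6667 ⇒ [S] = 0.18 × 0.6667/(1 − 0.6667) = 0.360 µM.

0.360 µM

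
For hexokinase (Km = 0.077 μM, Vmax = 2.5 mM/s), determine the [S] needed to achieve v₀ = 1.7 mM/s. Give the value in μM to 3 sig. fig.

0.164 μM

Rearranging v = Vmax[S]/(Km+[S]) gives [S] = Km·v/(Vmax − v).
[S] = 0.077 × 1.7 / (2.5 − 1.7) = 0.1309/0.8000 = 0.164 μM.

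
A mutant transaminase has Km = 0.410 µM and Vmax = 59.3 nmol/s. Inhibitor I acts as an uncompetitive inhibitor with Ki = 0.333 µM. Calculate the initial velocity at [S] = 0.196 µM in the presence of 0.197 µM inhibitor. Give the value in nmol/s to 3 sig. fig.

16.1 nmol/s

With α = 1 + [I]/Ki = 1 + 0.197/0.333 = 1.592, the uncompetitive rate law is v = (Vmax/α)·[S] / (Km/α + [S]).
v = (59.3/1.592)×0.196 / (0.410/1.592 + 0.196) = 7.303/0.4536 = 16.1 nmol/s.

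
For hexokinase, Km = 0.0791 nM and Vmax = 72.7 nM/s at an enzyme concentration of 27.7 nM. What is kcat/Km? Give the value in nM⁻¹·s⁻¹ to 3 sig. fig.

33.2 nM⁻¹·s⁻¹

kcat = Vmax/[E]total = 72.7/27.7 = 2.62 s⁻¹.
kcat/Km = 2.62/0.0791 = 33.2 nM⁻¹·s⁻¹.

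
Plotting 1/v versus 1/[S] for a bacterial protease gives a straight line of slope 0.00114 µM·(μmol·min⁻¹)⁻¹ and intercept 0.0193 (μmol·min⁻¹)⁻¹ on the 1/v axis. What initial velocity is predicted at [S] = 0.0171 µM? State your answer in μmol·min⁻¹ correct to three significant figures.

11.6 μmol·min⁻¹

The y-intercept is 1/Vmax, so Vmax = 1/0.0193 = 51.8 μmol·min⁻¹.
The slope is Km/Vmax, so Km = 0.00114 × 51.8 = 0.0591 µM.
Then v = 51.8 × 0.0171/(0.0591 + 0.0171) = 11.6 μmol·min⁻¹.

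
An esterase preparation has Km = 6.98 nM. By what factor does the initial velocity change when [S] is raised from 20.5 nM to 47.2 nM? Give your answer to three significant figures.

1.17

Since Vmax cancels, v₂/v₁ = [S]₂(Km+[S]₁) / [S]₁(Km+[S]₂).
= 47.2×(6.98+20.5) / (20.5×(6.98+47.2)) = 1297/1111 = 1.17.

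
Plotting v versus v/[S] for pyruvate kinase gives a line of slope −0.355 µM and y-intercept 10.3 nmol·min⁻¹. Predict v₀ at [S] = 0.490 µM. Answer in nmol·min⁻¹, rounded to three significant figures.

5.97 nmol·min⁻¹

In the Eadie–Hofstee form v = Vmax − Km·(v/[S]), the slope is −Km and the intercept is Vmax, so Km = 0.355 µM and Vmax = 10.3 nmol·min⁻¹.
v = 10.3 × 0.490/(0.355 + 0.490) = 5.97 nmol·min⁻¹.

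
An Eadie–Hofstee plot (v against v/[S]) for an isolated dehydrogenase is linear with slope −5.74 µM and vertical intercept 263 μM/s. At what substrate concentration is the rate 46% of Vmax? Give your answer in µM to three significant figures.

The Eadie–Hofstee slope gives Km = 5.74 µM (slope = −Km).
v/Vmax = [S]/(Km+[S]) = 0.46 ⇒ [S] = Km·0.46/(1−0.46) = 5.74 × 0.8519 = 4.89 µM.

4.89 µM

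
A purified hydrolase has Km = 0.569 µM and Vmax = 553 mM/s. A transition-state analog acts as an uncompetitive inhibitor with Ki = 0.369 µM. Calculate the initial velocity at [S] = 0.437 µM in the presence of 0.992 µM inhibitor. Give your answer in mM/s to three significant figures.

With α = 1 + [I]/Ki = 1 + 0.992/0.369 = 3.688, the uncompetitive rate law is v = (Vmax/α)·[S] / (Km/α + [S]).
v = (553/3.688)×0.437 / (0.569/3.688 + 0.437) = 65.52/0.5913 = 111 mM/s.

111 mM/s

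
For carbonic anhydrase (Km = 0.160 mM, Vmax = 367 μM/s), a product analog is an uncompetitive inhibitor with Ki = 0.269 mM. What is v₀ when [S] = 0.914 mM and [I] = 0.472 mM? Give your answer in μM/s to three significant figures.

125 μM/s

α = 1 + [I]/Ki = 1 + 0.472/0.269 = 2.755.
For an uncompetitive inhibitor, both parameters are divided by α, giving Vmax/α and Km/α: Km,app = 0.0581 mM, Vmax,app = 133 μM/s.
v = Vmax,app·[S]/(Km,app + [S]) = 133 × 0.914/(0.0581 + 0.914) = 125 μM/s.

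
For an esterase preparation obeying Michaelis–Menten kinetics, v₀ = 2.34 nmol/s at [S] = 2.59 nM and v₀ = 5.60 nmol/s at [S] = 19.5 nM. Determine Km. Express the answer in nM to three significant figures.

5.29 nM

In reciprocal form, 1/v = (Km/Vmax)·(1/[S]) + 1/Vmax. The two points give (1/[S], 1/v) = (0.3861, 0.4274) and (0.05128, 0.1786).
Slope = (0.4274 − 0.1786)/(0.3861 − 0.05128) = 0.7430; intercept = 0.4274 − 0.7430×0.3861 = 0.1405.
Vmax = 1/intercept = 7.12 nmol/s; Km = slope × Vmax = 0.7430 × 7.12 = 5.29 nM.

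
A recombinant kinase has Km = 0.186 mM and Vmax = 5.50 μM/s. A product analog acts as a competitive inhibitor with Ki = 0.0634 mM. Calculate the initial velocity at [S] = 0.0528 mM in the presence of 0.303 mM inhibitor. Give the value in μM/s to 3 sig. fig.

With α = 1 + [I]/Ki = 1 + 0.303/0.0634 = 5.779, the competitive rate law is v = Vmax[S] / (αKm + [S]).
v = 5.50×0.0528 / (5.779×0.186 + 0.0528) = 0.2904/1.128 = 0.258 μM/s.

0.258 μM/s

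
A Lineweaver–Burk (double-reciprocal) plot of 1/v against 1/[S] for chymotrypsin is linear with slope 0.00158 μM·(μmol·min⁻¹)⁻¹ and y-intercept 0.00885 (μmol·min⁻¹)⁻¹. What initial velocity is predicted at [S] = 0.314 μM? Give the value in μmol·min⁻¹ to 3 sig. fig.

72.0 μmol·min⁻¹

The y-intercept is 1/Vmax, so Vmax = 1/0.00885 = 113 μmol·min⁻¹.
The slope is Km/Vmax, so Km = 0.00158 × 113 = 0.179 μM.
Then v = 113 × 0.314/(0.179 + 0.314) = 72.0 μmol·min⁻¹.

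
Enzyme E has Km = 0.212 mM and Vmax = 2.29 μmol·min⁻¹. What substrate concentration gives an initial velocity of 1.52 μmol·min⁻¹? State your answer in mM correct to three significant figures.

0.418 mM

Rearranging v = Vmax[S]/(Km+[S]) gives [S] = Km·v/(Vmax − v).
[S] = 0.212 × 1.52 / (2.29 − 1.52) = 0.3222/0.7700 = 0.418 mM.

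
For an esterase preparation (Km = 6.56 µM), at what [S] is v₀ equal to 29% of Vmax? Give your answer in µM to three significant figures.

2.68 µM

v/Vmax = [S]/(Km+[S]) = 0.29, so [S] = Km·0.29/(1 − 0.29) = 6.56 × 0.4085.
[S] = 2.68 µM.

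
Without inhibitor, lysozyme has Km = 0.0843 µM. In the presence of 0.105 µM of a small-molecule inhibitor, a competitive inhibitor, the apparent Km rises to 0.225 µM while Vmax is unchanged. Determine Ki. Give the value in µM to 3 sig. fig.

0.0629 µM

Competitive: Km,app = α·Km with α = 1 + [I]/Ki.
α = Km,app/Km = 0.225/0.0843 = 2.669.
Ki = [I]/(α − 1) = 0.105/1.669 = 0.0629 µM.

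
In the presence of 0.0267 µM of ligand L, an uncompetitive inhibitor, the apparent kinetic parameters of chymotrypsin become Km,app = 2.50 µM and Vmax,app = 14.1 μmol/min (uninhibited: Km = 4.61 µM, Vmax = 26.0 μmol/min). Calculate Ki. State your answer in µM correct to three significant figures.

Uncompetitive: Vmax,app = Vmax/α (and Km,app = Km/α) with α = 1 + [I]/Ki.
α = Vmax/Vmax,app = 26.0/14.1 = 1.844.
Since α = 1 + [I]/Ki, [I]/Ki = 1.844 − 1 = 0.8440 and Ki = 0.0267/0.8440 = 0.0316 µM.

0.0316 µM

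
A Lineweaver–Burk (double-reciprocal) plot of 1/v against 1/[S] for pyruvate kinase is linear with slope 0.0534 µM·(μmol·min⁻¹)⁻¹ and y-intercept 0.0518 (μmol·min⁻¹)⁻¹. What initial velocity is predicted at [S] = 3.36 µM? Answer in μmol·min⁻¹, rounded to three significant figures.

The y-intercept is 1/Vmax, so Vmax = 1/0.0518 = 19.3 μmol·min⁻¹.
The slope is Km/Vmax, so Km = 0.0534 × 19.3 = 1.03 µM.
Then v = 19.3 × 3.36/(1.03 + 3.36) = 14.8 μmol·min⁻¹.

14.8 μmol·min⁻¹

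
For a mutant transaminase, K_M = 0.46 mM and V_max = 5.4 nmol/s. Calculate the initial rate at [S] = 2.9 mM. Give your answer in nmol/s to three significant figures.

4.66 nmol/s

v = Vmax·[S]/(Km + [S]) = 5.4 × 2.9 / (0.46 + 2.9)
  = 15.66 / 3.360 = 4.66 nmol/s.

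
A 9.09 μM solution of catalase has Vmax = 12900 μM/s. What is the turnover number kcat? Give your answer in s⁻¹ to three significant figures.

kcat = Vmax/[E]total = 12900 μM/s / 9.09 μM = 1420 s⁻¹.

1420 s⁻¹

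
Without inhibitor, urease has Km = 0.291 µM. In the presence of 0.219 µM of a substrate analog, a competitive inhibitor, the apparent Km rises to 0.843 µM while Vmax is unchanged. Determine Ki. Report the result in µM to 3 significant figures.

0.115 µM

Competitive: Km,app = α·Km with α = 1 + [I]/Ki.
α = Km,app/Km = 0.843/0.291 = 2.897.
Since α = 1 + [I]/Ki, [I]/Ki = 2.897 − 1 = 1.897 and Ki = 0.219/1.897 = 0.115 µM.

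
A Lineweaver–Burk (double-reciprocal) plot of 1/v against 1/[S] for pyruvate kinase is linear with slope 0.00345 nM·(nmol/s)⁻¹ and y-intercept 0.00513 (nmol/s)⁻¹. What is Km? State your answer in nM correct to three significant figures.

0.673 nM

y-intercept = 1/Vmax ⇒ Vmax = 195 nmol/s; slope = Km/Vmax ⇒ Km = slope × Vmax.
Km = 0.00345 × 195 = 0.673 nM.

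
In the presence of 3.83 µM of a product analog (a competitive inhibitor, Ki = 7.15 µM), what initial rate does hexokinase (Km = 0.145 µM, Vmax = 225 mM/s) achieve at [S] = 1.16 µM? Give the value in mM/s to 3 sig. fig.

189 mM/s

α = 1 + [I]/Ki = 1 + 3.83/7.15 = 1.536.
For a competitive inhibitor, Vmax is unchanged and the apparent Km becomes α·Km: Km,app = 0.223 µM, Vmax,app = 225 mM/s.
v = Vmax,app·[S]/(Km,app + [S]) = 225 × 1.16/(0.223 + 1.16) = 189 mM/s.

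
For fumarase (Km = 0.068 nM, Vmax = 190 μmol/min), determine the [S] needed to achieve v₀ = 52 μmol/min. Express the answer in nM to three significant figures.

0.0256 nM

Rearranging v = Vmax[S]/(Km+[S]) gives [S] = Km·v/(Vmax − v).
[S] = 0.068 × 52 / (190 − 52) = 3.536/138.0 = 0.0256 nM.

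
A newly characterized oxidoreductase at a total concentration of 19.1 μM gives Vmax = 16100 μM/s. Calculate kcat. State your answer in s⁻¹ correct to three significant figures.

843 s⁻¹

kcat = Vmax/[E]total = 16100 μM/s / 19.1 μM = 843 s⁻¹.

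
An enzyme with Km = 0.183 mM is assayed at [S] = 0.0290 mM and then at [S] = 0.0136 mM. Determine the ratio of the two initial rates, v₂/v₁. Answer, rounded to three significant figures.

0.506

The fractional saturations are [S]/(Km+[S]) = 0.0290/0.2120 = 0.1368 and 0.0136/0.1966 = 0.06918.
v₂/v₁ is just their ratio: 0.06918/0.1368 = 0.506.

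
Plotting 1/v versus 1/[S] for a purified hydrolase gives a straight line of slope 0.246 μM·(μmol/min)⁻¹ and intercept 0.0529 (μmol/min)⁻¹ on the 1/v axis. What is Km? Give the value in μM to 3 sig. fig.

y-intercept = 1/Vmax ⇒ Vmax = 18.9 μmol/min; slope = Km/Vmax ⇒ Km = slope × Vmax.
Km = 0.246 × 18.9 = 4.65 μM.

4.65 μM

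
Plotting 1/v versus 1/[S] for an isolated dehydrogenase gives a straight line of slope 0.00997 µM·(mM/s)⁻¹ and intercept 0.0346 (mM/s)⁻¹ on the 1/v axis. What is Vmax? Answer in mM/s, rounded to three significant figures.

The y-intercept of a Lineweaver–Burk plot equals 1/Vmax, so Vmax = 1/0.0346 = 28.9 mM/s.

28.9 mM/s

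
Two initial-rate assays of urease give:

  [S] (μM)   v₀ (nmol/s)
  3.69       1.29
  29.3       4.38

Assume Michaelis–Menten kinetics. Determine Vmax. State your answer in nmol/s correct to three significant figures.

6.69 nmol/s

From v = Vmax[S]/(Km+[S]), each point gives Vmax = v(Km+[S])/[S].
Equating: 1.29(Km+3.69)/3.69 = 4.38(Km+29.3)/29.3.
0.3496·Km + 1.29 = 0.1495·Km + 4.38, so (0.3496 − 0.1495)·Km = 4.38 − 1.29.
Km = 3.090/0.2001 = 15.4 μM; then Vmax = 1.29(15.4+3.69)/3.69 = 6.69 nmol/s.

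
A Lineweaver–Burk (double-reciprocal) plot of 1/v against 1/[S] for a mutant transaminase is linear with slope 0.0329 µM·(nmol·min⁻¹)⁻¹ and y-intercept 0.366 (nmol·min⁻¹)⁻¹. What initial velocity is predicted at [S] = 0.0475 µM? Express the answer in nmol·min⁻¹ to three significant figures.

0.945 nmol·min⁻¹

The y-intercept is 1/Vmax, so Vmax = 1/0.366 = 2.73 nmol·min⁻¹.
The slope is Km/Vmax, so Km = 0.0329 × 2.73 = 0.0899 µM.
Then v = 2.73 × 0.0475/(0.0899 + 0.0475) = 0.945 nmol·min⁻¹.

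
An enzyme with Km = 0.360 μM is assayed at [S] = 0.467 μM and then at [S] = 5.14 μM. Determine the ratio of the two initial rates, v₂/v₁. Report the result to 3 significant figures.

1.65

Since Vmax cancels, v₂/v₁ = [S]₂(Km+[S]₁) / [S]₁(Km+[S]₂).
= 5.14×(0.360+0.467) / (0.467×(0.360+5.14)) = 4.251/2.568 = 1.65.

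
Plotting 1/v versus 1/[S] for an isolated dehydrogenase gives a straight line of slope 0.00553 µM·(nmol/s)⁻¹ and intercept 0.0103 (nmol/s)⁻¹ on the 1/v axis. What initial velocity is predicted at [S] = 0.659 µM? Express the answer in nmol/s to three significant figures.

The y-intercept is 1/Vmax, so Vmax = 1/0.0103 = 97.1 nmol/s.
The slope is Km/Vmax, so Km = 0.00553 × 97.1 = 0.537 µM.
Then v = 97.1 × 0.659/(0.537 + 0.659) = 53.5 nmol/s.

53.5 nmol/s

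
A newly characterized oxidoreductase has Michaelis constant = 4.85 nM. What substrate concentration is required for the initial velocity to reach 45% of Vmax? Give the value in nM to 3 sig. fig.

3.97 nM

v/Vmax = [S]/(Km+[S]) = 0.45, so [S] = Km·0.45/(1 − 0.45) = 4.85 × 0.8182.
[S] = 3.97 nM.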